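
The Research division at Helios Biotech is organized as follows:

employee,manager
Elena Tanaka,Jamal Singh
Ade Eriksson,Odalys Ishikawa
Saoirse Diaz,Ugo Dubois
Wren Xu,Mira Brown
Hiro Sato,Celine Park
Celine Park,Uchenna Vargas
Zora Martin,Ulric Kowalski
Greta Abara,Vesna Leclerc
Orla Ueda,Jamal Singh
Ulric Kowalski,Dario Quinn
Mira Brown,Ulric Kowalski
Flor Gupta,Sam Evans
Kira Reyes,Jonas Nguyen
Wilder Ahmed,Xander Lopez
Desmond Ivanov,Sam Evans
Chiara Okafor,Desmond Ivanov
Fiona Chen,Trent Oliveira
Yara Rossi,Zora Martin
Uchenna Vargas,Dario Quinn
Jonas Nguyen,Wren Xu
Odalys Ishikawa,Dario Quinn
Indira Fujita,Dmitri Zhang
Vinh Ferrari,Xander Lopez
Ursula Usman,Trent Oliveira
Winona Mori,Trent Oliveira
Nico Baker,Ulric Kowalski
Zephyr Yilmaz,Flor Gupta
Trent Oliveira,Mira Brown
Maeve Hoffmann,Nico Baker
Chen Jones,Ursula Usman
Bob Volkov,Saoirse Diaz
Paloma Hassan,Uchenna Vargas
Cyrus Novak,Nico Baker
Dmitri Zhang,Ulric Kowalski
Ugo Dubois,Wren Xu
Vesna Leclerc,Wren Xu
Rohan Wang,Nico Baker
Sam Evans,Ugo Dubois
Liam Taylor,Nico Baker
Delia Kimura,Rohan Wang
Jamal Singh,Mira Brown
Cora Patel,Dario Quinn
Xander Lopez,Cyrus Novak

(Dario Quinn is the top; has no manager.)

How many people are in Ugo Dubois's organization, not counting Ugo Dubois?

Ugo Dubois directly manages Sam Evans, Saoirse Diaz. Under Sam Evans: Desmond Ivanov, Chiara Okafor, Flor Gupta, Zephyr Yilmaz (4). Under Saoirse Diaz: Bob Volkov (1). So Ugo Dubois's organization is 2 direct reports plus everyone under them: 5 + 2 = 7.

7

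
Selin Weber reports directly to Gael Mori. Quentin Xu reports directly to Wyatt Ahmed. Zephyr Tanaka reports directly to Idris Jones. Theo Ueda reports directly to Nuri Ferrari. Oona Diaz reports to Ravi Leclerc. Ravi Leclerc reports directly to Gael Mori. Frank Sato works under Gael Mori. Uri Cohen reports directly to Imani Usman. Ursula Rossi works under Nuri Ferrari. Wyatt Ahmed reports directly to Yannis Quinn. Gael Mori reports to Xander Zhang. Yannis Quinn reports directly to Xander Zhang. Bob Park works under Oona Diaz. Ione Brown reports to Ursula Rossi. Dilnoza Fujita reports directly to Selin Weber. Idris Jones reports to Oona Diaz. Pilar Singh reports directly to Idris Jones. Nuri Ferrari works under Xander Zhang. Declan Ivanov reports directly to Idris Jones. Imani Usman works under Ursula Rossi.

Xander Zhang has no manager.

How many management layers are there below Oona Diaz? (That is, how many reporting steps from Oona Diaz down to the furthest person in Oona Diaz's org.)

2

The longest chain under Oona Diaz runs Oona Diaz → Idris Jones → Pilar Singh, which is 2 levels below Oona Diaz.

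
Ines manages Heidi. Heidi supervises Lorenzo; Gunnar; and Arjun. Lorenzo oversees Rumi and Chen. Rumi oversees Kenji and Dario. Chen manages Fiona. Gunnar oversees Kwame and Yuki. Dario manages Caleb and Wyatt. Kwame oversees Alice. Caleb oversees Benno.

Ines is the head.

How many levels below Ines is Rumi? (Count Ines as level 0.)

3

Chain from Rumi up to Ines: Rumi → Lorenzo → Heidi → Ines. That is 3 steps up, so Rumi is 3 levels below Ines.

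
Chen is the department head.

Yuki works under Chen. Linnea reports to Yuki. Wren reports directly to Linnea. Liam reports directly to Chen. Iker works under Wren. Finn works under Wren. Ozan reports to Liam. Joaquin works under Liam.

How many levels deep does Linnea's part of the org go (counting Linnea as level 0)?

2

The longest chain under Linnea runs Linnea → Wren → Finn, which is 2 levels below Linnea.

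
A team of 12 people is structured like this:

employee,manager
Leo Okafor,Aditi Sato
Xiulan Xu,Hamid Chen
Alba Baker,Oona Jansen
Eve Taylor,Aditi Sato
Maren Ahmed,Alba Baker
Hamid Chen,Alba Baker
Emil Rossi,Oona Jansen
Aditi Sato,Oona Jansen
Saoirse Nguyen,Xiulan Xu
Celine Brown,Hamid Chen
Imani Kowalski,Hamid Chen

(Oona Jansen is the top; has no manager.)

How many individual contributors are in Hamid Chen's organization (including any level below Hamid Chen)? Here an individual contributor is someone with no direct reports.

The people in Hamid Chen's organization with no one reporting to them are Imani Kowalski, Celine Brown, Saoirse Nguyen. That is 3.

3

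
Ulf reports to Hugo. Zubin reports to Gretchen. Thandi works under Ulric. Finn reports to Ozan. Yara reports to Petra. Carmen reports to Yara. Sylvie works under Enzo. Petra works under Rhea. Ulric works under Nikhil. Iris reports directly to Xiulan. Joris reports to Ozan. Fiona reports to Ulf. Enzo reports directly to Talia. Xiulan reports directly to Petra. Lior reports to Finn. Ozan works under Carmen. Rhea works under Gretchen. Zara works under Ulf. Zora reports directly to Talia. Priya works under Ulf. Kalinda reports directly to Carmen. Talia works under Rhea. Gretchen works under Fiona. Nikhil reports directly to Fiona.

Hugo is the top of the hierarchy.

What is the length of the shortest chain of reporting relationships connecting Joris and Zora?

7

Joris is 5 levels below Rhea, and Zora is 2 levels below Rhea (their lowest common manager). The shortest path runs up from Joris to Rhea and back down to Zora: 5 + 2 = 7 links.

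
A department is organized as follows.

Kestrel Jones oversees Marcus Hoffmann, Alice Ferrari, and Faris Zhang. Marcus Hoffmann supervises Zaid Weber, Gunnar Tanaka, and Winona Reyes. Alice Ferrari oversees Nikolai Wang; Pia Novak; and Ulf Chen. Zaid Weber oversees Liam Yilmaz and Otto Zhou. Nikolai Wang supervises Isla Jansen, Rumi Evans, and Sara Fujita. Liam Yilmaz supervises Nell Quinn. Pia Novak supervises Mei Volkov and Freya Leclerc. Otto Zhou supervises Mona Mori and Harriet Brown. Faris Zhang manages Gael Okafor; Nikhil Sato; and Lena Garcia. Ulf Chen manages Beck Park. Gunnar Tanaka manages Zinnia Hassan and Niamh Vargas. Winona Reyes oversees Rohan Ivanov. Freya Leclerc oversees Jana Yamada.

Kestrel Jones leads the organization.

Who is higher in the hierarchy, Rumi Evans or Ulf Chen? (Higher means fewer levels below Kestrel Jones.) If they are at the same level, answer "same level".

Ulf Chen

Rumi Evans is 3 levels below Kestrel Jones; Ulf Chen is 2. Ulf Chen is higher.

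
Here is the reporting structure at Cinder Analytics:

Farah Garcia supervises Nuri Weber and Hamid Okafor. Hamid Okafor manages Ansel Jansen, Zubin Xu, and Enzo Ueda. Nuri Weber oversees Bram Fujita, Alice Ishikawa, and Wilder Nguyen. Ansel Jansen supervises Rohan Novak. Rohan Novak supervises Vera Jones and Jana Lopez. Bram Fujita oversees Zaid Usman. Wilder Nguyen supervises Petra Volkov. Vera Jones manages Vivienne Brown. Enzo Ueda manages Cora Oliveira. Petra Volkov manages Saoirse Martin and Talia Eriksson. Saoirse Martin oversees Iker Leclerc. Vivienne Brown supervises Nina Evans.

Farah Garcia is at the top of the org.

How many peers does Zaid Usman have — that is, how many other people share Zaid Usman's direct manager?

Zaid Usman reports to Bram Fujita, and Bram Fujita has no other direct reports. Zaid Usman has 0 peers.

0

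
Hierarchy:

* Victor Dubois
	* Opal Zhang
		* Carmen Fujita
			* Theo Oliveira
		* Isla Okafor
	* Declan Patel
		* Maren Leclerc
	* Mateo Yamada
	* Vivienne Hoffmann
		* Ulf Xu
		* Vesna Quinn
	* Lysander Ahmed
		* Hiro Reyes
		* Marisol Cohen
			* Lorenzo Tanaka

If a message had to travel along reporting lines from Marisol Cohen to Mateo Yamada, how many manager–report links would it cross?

Marisol Cohen is 2 levels below Victor Dubois, and Mateo Yamada is 1 level below Victor Dubois (their lowest common manager). The shortest path runs up from Marisol Cohen to Victor Dubois and back down to Mateo Yamada: 2 + 1 = 3 links.

3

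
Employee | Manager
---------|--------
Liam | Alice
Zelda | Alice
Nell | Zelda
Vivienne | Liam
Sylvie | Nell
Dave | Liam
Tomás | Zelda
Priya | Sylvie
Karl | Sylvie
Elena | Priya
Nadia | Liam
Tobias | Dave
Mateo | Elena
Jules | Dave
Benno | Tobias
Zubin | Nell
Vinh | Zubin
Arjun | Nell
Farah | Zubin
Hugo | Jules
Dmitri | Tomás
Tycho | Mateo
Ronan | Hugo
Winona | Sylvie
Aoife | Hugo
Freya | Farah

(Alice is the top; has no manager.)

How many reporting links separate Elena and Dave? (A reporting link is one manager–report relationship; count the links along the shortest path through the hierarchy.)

7

Elena is 5 levels below Alice, and Dave is 2 levels below Alice (their lowest common manager). The shortest path runs up from Elena to Alice and back down to Dave: 5 + 2 = 7 links.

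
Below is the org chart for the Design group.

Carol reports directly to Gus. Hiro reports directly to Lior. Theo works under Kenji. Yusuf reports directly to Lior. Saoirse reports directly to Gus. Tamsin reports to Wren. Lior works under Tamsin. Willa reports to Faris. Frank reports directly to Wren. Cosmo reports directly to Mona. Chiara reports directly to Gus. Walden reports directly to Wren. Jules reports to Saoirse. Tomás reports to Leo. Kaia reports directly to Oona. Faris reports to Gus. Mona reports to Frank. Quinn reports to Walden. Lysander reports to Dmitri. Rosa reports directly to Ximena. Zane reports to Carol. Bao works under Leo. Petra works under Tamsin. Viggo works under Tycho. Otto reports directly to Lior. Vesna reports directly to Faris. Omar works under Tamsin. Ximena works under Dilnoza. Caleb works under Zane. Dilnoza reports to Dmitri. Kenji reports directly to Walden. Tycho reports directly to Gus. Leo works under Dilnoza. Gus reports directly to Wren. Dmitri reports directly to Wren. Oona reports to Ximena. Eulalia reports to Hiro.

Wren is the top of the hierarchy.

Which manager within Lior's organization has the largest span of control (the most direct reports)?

Direct-report counts within Lior's organization: Lior has 3; Hiro has 1. The largest is 3, held by Lior.

Lior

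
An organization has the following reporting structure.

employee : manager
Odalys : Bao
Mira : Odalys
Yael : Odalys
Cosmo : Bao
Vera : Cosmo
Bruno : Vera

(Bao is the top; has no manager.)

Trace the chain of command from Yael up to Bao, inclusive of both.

Yael reports to Odalys. Odalys reports to Bao. Bao is at the top.

Yael -> Odalys -> Bao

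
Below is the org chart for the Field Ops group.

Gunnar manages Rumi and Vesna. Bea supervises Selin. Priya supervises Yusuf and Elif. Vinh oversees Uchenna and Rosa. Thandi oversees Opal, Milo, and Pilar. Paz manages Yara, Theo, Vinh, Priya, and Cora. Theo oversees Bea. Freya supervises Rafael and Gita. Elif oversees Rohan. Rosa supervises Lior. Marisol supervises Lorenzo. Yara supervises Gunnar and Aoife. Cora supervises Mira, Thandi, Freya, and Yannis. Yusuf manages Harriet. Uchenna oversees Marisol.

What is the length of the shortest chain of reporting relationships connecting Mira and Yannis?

2

Mira is 1 level below Cora, and Yannis is 1 level below Cora (their lowest common manager). The shortest path runs up from Mira to Cora and back down to Yannis: 1 + 1 = 2 links.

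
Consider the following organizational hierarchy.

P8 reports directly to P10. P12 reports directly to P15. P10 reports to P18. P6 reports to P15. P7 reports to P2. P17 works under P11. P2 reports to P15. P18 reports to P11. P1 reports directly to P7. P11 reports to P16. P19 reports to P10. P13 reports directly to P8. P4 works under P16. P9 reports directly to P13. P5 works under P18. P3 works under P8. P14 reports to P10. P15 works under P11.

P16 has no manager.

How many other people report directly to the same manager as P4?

1

P4 reports to P16. P16's other direct reports are P11 — 1 peer.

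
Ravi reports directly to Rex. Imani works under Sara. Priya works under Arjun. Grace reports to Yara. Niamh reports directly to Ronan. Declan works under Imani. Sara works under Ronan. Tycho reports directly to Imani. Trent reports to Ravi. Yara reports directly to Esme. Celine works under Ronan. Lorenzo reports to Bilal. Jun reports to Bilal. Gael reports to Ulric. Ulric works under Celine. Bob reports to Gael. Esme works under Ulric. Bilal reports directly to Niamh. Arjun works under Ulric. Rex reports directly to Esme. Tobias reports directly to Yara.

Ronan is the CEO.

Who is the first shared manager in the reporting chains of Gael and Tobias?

Ulric

Gael's chain of managers is Ulric, Celine, Ronan. Tobias's chain of managers is Yara, Esme, Ulric, Celine, Ronan. The first manager that appears in both chains is Ulric.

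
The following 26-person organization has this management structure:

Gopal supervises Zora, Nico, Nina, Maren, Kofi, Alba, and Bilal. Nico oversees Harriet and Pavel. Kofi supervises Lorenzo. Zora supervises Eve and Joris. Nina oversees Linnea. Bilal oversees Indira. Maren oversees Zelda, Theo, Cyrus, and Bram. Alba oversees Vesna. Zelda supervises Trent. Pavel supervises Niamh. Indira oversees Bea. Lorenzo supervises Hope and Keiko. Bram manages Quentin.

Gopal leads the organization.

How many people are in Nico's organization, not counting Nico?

3

Nico directly manages Harriet, Pavel. Harriet has no reports. Under Pavel: Niamh (1). So Nico's organization is 2 direct reports plus everyone under them: 1 + 2 = 3.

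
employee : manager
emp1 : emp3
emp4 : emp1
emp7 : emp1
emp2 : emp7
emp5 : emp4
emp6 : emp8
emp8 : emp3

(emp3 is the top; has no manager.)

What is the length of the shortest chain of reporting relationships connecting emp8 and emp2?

emp8 is 1 level below emp3, and emp2 is 3 levels below emp3 (their lowest common manager). The shortest path runs up from emp8 to emp3 and back down to emp2: 1 + 3 = 4 links.

4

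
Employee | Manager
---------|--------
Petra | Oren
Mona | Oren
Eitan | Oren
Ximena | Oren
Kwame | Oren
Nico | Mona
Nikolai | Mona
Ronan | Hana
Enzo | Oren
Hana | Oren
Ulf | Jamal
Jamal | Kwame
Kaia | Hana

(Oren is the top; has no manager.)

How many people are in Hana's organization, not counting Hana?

Hana directly manages Kaia, Ronan. Kaia has no reports. Ronan has no reports. So Hana's organization is 2 direct reports plus everyone under them: 1 + 1 = 2.

2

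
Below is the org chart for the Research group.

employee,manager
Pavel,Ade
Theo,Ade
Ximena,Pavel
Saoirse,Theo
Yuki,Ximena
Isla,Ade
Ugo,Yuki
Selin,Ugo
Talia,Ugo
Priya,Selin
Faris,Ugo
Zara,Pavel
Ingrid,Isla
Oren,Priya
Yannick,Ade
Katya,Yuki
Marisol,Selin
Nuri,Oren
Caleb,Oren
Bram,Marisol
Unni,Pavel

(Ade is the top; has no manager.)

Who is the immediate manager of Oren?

Priya

Oren reports directly to Priya.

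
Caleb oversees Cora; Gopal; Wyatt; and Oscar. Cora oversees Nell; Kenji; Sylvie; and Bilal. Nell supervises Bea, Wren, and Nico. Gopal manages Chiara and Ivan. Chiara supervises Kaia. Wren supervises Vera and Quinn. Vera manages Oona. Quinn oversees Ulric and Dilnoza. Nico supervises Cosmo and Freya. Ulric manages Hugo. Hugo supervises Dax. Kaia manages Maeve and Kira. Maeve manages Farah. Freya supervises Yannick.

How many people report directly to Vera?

Vera directly manages Oona. That is 1 direct report.

1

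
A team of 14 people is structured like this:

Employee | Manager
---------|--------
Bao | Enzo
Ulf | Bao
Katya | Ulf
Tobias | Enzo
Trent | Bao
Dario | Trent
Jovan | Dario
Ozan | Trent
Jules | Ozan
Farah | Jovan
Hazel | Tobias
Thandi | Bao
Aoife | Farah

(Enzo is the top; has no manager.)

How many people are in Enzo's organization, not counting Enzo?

Enzo directly manages Bao, Tobias. Under Bao: Thandi, Trent, Ozan, Jules, Dario, Jovan, Farah, Aoife, Ulf, Katya (10). Under Tobias: Hazel (1). So Enzo's organization is 2 direct reports plus everyone under them: 11 + 2 = 13.

13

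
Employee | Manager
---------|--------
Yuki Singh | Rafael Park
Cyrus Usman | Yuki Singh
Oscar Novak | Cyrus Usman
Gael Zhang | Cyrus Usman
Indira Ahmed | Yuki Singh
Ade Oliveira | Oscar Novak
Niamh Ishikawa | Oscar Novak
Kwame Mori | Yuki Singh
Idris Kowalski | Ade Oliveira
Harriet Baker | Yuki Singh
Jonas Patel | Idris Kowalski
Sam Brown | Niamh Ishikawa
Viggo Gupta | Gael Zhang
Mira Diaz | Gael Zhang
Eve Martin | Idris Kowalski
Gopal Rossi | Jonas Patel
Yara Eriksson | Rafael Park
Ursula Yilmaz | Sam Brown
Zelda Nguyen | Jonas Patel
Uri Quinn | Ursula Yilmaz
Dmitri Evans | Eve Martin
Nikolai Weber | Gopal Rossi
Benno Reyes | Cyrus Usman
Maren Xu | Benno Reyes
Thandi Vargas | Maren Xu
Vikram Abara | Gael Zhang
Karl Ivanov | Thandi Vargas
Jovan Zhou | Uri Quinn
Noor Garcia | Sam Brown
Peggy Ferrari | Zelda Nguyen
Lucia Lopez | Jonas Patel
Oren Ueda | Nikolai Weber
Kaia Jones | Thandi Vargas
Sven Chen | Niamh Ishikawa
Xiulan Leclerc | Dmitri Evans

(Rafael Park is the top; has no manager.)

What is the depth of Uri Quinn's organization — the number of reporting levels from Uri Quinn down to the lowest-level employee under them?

1

The longest chain under Uri Quinn runs Uri Quinn → Jovan Zhou, which is 1 level below Uri Quinn.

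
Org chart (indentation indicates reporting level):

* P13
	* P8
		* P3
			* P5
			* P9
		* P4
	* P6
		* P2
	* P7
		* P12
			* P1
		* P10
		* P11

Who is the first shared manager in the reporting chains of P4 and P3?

P8

P4's chain of managers is P8, P13. P3's chain of managers is P8, P13. The first manager that appears in both chains is P8.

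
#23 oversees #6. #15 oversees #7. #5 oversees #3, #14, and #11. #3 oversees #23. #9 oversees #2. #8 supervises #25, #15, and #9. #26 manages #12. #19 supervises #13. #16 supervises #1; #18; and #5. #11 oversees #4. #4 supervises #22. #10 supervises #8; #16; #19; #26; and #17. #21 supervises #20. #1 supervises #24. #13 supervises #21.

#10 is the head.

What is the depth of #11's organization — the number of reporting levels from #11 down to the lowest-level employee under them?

2

The longest chain under #11 runs #11 → #4 → #22, which is 2 levels below #11.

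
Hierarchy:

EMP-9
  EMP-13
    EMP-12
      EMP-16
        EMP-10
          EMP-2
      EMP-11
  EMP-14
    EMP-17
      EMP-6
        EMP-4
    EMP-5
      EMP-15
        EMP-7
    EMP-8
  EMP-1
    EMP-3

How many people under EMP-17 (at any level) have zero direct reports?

The only person in EMP-17's organization with no one reporting to them is EMP-4. That is 1.

1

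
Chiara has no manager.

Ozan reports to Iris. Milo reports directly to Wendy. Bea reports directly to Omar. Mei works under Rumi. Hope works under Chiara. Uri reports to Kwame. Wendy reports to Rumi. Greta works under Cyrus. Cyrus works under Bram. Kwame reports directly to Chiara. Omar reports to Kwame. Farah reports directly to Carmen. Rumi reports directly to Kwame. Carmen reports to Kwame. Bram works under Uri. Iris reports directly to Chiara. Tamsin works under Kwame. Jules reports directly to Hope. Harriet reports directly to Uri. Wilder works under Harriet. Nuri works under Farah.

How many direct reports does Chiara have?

Chiara directly manages Kwame, Iris, Hope. That is 3 direct reports.

3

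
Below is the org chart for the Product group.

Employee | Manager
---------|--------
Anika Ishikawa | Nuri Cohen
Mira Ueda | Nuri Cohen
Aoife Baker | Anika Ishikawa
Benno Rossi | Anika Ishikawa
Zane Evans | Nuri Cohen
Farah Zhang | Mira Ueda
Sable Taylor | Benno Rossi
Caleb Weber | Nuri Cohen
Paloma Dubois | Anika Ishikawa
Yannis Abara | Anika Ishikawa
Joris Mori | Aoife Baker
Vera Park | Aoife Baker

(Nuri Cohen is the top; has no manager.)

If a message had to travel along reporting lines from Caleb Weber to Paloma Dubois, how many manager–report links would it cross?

3

Caleb Weber is 1 level below Nuri Cohen, and Paloma Dubois is 2 levels below Nuri Cohen (their lowest common manager). The shortest path runs up from Caleb Weber to Nuri Cohen and back down to Paloma Dubois: 1 + 2 = 3 links.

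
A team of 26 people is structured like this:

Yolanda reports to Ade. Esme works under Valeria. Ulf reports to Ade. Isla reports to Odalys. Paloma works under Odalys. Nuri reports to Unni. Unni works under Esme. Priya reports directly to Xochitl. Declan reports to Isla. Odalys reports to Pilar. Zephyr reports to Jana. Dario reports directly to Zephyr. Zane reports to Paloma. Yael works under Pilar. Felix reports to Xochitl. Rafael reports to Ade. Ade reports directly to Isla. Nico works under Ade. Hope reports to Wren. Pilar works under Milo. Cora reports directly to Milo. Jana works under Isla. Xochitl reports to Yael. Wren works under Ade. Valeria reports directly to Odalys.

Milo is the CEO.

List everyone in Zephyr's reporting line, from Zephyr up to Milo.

Zephyr reports to Jana. Jana reports to Isla. Isla reports to Odalys. Odalys reports to Pilar. Pilar reports to Milo. Milo is at the top.

Zephyr -> Jana -> Isla -> Odalys -> Pilar -> Milo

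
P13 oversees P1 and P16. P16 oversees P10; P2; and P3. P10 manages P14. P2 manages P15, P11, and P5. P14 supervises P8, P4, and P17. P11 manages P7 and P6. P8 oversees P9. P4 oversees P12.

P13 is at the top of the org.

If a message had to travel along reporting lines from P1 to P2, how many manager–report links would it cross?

P1 is 1 level below P13, and P2 is 2 levels below P13 (their lowest common manager). The shortest path runs up from P1 to P13 and back down to P2: 1 + 2 = 3 links.

3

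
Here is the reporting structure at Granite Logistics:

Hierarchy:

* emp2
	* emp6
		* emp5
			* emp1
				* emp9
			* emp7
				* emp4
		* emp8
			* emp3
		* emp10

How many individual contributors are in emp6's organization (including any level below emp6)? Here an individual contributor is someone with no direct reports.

4

The people in emp6's organization with no one reporting to them are emp10, emp3, emp4, emp9. That is 4.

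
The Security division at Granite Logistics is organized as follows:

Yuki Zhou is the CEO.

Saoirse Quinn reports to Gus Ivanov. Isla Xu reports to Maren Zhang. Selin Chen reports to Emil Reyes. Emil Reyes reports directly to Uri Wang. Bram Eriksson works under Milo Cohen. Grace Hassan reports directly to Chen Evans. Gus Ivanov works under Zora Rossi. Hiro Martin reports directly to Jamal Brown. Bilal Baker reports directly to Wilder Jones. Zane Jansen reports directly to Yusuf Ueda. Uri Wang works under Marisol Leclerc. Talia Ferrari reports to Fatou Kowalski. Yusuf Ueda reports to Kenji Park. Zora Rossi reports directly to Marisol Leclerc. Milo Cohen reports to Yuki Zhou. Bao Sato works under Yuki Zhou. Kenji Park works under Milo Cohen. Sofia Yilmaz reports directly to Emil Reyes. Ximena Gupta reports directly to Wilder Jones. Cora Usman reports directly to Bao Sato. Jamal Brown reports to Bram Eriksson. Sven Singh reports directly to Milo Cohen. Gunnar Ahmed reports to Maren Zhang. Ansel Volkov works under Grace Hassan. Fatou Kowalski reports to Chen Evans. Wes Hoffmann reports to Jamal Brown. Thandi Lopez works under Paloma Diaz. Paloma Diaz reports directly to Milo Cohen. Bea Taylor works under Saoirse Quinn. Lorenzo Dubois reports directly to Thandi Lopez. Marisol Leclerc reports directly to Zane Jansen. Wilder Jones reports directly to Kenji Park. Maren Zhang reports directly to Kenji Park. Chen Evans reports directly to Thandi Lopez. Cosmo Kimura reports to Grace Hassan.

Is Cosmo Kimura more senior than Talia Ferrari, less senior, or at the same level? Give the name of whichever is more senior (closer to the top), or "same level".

Both Cosmo Kimura and Talia Ferrari are 6 levels below Yuki Zhou.

same level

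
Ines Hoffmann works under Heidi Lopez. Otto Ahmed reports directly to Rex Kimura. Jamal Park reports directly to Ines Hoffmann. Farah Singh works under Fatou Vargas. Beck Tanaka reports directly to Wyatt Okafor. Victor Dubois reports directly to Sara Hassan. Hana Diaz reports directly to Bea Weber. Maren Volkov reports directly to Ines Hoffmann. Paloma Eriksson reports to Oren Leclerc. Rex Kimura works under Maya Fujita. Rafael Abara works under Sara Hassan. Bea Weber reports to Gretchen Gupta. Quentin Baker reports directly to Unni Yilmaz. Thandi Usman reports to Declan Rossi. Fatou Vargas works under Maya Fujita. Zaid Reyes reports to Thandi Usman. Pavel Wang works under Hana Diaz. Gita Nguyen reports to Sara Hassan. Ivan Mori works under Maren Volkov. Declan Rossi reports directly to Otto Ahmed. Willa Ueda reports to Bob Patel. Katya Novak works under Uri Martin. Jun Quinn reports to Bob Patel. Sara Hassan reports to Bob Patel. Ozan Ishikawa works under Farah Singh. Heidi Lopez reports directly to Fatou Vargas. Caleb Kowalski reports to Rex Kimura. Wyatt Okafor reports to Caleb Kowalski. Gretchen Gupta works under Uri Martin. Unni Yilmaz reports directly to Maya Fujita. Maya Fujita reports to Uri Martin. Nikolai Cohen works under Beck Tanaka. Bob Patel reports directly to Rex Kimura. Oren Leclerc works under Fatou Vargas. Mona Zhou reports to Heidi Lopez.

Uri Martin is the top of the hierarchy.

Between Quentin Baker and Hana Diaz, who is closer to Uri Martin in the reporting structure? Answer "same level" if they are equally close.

same level

Both Quentin Baker and Hana Diaz are 3 levels below Uri Martin.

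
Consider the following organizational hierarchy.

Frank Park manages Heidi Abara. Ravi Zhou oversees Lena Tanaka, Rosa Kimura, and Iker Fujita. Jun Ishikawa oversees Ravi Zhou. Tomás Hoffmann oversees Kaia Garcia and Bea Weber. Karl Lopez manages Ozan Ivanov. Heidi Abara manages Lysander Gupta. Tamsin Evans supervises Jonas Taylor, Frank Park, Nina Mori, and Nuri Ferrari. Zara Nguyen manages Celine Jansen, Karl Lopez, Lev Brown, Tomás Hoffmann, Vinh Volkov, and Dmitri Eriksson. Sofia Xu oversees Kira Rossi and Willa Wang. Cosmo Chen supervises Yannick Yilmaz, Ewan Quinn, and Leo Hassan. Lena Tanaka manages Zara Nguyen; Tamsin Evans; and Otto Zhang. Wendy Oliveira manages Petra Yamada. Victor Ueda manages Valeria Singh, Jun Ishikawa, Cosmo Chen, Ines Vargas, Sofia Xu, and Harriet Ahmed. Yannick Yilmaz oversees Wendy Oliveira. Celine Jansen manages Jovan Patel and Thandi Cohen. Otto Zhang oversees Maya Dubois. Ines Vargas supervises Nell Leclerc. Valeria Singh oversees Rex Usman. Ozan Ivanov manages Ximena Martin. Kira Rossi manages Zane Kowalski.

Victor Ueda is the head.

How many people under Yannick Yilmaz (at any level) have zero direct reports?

1

The only person in Yannick Yilmaz's organization with no one reporting to them is Petra Yamada. That is 1.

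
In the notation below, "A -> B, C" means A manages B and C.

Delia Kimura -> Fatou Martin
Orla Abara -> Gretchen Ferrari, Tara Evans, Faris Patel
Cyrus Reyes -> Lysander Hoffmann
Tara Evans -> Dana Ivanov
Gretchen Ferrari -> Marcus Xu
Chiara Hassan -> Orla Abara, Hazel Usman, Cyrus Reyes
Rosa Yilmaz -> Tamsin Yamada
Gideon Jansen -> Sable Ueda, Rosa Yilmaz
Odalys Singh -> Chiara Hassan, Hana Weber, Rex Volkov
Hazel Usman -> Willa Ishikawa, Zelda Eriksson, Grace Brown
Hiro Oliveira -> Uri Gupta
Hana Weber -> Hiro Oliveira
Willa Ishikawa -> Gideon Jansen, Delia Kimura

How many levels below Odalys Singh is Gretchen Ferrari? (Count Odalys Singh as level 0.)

Chain from Gretchen Ferrari up to Odalys Singh: Gretchen Ferrari → Orla Abara → Chiara Hassan → Odalys Singh. That is 3 steps up, so Gretchen Ferrari is 3 levels below Odalys Singh.

3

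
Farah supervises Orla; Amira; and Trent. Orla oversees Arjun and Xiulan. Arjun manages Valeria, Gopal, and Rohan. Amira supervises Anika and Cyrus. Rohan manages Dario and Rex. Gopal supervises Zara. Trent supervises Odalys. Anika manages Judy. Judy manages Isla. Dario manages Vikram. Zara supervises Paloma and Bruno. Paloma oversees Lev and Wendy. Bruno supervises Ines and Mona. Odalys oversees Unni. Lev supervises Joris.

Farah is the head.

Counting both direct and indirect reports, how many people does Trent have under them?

Trent directly manages Odalys. Under Odalys: Unni (1). That's 2 in total.

2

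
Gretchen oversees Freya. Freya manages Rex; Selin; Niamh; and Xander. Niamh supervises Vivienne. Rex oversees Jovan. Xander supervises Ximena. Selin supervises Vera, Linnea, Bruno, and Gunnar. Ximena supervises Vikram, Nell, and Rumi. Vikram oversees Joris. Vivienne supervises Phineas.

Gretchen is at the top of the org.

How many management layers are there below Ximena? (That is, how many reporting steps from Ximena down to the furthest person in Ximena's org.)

2

The longest chain under Ximena runs Ximena → Vikram → Joris, which is 2 levels below Ximena.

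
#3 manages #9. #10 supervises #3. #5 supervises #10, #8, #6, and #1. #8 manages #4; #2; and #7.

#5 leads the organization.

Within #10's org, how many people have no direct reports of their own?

The only person in #10's organization with no one reporting to them is #9. That is 1.

1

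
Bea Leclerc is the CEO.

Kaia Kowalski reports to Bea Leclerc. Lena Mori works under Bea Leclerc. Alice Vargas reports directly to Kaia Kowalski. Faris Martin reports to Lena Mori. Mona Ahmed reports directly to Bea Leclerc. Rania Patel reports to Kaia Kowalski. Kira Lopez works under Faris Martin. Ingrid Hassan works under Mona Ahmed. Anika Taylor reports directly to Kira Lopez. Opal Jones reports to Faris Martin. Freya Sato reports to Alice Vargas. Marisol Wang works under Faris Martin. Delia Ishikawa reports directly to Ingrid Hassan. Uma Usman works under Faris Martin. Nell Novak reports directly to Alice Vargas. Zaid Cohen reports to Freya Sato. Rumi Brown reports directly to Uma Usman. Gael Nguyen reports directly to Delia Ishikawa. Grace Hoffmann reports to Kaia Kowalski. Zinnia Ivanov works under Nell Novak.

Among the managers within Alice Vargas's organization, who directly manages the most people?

Alice Vargas

Direct-report counts within Alice Vargas's organization: Alice Vargas has 2; Nell Novak has 1; Freya Sato has 1. The largest is 2, held by Alice Vargas.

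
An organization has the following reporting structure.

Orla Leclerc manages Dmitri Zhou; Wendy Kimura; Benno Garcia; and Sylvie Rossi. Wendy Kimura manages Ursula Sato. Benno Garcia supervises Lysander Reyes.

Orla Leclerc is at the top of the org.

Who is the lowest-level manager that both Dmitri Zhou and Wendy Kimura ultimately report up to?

Orla Leclerc

Dmitri Zhou's chain of managers is Orla Leclerc. Wendy Kimura's chain of managers is Orla Leclerc. The first manager that appears in both chains is Orla Leclerc.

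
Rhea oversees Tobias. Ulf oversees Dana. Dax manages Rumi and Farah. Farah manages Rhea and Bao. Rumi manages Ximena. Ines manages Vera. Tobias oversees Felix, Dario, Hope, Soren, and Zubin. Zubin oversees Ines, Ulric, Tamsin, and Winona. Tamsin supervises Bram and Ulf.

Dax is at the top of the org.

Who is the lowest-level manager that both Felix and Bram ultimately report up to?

Felix's chain of managers is Tobias, Rhea, Farah, Dax. Bram's chain of managers is Tamsin, Zubin, Tobias, Rhea, Farah, Dax. The first manager that appears in both chains is Tobias.

Tobias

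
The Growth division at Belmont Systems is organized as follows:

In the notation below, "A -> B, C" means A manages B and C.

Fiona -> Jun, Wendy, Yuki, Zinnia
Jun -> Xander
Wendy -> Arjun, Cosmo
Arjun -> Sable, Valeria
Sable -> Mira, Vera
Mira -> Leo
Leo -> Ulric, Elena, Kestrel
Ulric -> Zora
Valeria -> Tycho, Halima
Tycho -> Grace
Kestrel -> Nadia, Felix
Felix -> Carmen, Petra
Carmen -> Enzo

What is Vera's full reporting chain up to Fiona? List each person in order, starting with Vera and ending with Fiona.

Vera -> Sable -> Arjun -> Wendy -> Fiona

Vera reports to Sable. Sable reports to Arjun. Arjun reports to Wendy. Wendy reports to Fiona. Fiona is at the top.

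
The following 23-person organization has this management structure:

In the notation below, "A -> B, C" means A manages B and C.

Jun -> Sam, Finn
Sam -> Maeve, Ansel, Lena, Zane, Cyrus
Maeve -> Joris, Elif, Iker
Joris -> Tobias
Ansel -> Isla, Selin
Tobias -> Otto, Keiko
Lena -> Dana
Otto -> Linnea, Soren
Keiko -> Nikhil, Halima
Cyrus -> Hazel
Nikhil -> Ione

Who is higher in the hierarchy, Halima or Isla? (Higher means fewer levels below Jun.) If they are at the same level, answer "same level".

Halima is 6 levels below Jun; Isla is 3. Isla is higher.

Isla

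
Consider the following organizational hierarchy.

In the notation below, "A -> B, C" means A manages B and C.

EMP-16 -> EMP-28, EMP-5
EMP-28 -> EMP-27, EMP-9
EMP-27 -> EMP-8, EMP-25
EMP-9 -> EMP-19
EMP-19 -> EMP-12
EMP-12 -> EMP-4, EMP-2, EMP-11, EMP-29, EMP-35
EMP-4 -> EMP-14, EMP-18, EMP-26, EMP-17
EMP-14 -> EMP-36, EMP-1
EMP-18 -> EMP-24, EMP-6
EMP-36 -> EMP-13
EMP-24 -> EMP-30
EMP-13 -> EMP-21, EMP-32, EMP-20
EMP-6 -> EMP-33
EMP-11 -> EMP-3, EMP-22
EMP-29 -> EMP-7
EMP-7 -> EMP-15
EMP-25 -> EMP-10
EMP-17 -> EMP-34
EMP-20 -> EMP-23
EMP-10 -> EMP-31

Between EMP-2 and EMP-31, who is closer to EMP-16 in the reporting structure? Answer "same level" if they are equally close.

same level

Both EMP-2 and EMP-31 are 5 levels below EMP-16.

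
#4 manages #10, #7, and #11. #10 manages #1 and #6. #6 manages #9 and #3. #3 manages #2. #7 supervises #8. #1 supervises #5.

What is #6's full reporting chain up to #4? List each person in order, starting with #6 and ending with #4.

#6 reports to #10. #10 reports to #4. #4 is at the top.

#6 -> #10 -> #4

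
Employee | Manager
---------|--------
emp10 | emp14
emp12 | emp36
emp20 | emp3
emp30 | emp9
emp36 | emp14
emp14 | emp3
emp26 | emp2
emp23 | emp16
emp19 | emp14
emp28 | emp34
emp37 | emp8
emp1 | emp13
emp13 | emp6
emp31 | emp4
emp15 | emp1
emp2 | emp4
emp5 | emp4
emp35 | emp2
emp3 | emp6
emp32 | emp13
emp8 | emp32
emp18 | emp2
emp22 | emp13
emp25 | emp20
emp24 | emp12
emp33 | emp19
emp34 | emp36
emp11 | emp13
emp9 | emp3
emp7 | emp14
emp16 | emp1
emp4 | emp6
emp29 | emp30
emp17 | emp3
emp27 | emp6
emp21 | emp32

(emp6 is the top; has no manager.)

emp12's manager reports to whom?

emp12 reports to emp36, and emp36 reports to emp14. So emp12's skip-level manager is emp14.

emp14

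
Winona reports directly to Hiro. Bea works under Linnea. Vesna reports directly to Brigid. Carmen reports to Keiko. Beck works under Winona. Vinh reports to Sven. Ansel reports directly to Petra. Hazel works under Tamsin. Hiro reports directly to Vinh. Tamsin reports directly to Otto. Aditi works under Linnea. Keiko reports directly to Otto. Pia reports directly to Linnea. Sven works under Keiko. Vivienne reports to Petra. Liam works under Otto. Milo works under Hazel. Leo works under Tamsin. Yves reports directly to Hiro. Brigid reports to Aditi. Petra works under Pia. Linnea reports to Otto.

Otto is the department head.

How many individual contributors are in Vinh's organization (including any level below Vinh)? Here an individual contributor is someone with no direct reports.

2

The people in Vinh's organization with no one reporting to them are Yves, Beck. That is 2.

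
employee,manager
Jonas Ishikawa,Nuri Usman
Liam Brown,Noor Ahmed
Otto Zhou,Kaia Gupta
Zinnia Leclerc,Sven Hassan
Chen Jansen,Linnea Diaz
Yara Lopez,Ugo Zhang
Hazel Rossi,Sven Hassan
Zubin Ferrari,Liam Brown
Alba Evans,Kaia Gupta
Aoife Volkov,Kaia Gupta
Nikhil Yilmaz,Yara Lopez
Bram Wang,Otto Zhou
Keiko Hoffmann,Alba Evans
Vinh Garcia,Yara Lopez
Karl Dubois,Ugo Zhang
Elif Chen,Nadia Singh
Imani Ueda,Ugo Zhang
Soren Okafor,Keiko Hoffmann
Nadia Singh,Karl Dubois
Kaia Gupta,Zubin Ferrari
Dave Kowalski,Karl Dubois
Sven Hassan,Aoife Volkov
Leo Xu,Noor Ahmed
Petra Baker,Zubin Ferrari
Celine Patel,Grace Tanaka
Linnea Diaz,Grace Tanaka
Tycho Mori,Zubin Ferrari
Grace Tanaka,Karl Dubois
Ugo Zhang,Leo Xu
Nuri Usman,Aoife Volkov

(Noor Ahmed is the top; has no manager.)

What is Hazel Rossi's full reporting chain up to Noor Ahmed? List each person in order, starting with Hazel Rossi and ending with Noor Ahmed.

Hazel Rossi reports to Sven Hassan. Sven Hassan reports to Aoife Volkov. Aoife Volkov reports to Kaia Gupta. Kaia Gupta reports to Zubin Ferrari. Zubin Ferrari reports to Liam Brown. Liam Brown reports to Noor Ahmed. Noor Ahmed is at the top.

Hazel Rossi -> Sven Hassan -> Aoife Volkov -> Kaia Gupta -> Zubin Ferrari -> Liam Brown -> Noor Ahmed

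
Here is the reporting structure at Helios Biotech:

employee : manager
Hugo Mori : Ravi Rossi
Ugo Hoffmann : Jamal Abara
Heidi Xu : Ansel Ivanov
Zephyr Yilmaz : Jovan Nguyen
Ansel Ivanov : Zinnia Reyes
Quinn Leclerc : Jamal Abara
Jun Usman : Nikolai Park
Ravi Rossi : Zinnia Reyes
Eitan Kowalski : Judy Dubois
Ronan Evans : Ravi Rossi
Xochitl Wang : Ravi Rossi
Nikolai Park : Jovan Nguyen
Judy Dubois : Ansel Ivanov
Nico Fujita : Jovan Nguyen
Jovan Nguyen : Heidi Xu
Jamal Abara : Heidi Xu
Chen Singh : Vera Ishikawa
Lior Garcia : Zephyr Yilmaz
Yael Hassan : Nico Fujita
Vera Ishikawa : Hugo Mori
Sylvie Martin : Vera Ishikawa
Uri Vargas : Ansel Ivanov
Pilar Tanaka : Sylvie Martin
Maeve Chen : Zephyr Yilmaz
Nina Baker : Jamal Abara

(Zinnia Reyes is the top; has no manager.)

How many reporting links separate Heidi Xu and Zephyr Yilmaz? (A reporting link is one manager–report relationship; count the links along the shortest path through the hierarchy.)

2

Zephyr Yilmaz is in Heidi Xu's organization: the chain from Zephyr Yilmaz up to Heidi Xu is Zephyr Yilmaz → Jovan Nguyen → Heidi Xu, which is 2 links.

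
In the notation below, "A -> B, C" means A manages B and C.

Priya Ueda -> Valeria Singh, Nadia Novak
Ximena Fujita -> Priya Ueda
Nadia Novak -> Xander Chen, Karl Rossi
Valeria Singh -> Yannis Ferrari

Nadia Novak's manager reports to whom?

Ximena Fujita

Nadia Novak reports to Priya Ueda, and Priya Ueda reports to Ximena Fujita. So Nadia Novak's skip-level manager is Ximena Fujita.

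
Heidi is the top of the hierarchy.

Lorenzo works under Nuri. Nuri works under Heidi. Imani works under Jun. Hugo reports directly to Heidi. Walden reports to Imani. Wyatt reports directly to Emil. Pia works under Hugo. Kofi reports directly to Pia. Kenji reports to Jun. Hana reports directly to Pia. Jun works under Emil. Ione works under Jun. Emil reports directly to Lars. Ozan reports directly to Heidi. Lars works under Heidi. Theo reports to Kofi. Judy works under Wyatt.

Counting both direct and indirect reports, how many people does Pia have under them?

3

Pia directly manages Kofi, Hana. Under Kofi: Theo (1). Hana has no reports. So Pia's organization is 2 direct reports plus everyone under them: 2 + 1 = 3.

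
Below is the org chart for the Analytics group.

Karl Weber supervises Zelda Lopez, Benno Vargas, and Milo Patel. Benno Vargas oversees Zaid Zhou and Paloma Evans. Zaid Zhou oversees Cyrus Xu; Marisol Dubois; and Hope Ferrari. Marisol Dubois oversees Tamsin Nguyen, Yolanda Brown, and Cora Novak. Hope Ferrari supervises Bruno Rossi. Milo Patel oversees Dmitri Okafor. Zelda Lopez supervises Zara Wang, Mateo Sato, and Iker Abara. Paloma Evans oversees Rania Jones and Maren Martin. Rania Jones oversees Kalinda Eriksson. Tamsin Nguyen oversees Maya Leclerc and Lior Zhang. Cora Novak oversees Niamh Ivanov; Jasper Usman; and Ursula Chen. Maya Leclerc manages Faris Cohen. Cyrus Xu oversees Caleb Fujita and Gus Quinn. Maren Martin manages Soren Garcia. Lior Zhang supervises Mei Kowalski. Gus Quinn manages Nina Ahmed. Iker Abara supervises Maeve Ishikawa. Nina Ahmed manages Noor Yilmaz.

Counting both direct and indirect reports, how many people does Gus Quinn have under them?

Gus Quinn directly manages Nina Ahmed. Under Nina Ahmed: Noor Yilmaz (1). That's 2 in total.

2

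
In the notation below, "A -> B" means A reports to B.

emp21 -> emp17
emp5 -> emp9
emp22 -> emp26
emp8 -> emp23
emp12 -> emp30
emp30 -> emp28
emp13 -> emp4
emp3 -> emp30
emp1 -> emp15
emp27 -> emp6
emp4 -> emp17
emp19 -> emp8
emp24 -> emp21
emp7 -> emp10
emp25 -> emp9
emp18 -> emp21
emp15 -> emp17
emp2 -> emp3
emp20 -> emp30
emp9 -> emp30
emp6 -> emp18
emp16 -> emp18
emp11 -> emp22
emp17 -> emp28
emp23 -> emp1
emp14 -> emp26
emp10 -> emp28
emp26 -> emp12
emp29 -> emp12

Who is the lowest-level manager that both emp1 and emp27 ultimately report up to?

emp1's chain of managers is emp15, emp17, emp28. emp27's chain of managers is emp6, emp18, emp21, emp17, emp28. The first manager that appears in both chains is emp17.

emp17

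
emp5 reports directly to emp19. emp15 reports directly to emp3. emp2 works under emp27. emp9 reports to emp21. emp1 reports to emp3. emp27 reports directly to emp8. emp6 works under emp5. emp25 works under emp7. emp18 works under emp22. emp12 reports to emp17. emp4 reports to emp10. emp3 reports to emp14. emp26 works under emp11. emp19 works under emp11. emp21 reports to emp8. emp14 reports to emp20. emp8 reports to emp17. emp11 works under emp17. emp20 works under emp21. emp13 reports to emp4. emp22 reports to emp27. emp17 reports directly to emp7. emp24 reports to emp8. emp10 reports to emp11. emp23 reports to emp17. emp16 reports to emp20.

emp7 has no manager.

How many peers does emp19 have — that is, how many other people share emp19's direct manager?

2

emp19 reports to emp11. emp11's other direct reports are emp10, emp26 — 2 peers.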